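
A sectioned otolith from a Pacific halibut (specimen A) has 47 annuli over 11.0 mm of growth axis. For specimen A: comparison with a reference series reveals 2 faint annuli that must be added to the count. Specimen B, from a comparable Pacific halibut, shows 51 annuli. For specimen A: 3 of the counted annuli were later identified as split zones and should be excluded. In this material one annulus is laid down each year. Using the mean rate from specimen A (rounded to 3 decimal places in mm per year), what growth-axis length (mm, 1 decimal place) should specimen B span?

Specimen A: after corrections the count is 47 − 3 + 2 = 46 annuli.
A: Mean rate = 11.0 mm / 46 years ≈ 0.239 mm/year.
B's length ≈ 0.239 × 51 = 12.2 mm.

12.2 mm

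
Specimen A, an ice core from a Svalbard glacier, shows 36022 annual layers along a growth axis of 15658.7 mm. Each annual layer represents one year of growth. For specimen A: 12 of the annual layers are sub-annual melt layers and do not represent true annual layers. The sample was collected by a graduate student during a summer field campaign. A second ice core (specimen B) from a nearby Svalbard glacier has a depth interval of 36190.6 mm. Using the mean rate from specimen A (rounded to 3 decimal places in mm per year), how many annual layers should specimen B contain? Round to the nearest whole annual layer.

83197 annual layers

Specimen A: correcting the raw count gives 36022 − 12 = 36010 true annual layers.
A: Mean rate = 15658.7 mm / 36010 years ≈ 0.435 mm/yr.
B spans 36190.6 / 0.435 = 83196.78 years ≈ 83197 annual layers.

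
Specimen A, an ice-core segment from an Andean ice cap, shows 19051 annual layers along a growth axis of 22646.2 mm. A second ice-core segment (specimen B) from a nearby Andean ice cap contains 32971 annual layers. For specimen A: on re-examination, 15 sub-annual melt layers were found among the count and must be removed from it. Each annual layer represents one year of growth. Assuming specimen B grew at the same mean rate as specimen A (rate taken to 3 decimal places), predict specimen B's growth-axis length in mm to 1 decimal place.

Specimen A: after corrections the count is 19051 − 15 = 19036 annual layers.
A: Extension rate ≈ 22646.2 / 19036 = 1.190 mm per year.
B's length ≈ 1.190 × 32971 = 39235.5 mm.

39235.5 mm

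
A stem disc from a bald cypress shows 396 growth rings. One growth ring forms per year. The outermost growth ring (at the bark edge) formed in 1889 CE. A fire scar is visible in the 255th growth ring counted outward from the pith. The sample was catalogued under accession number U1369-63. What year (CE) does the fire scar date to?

Between growth ring 255 and the bark edge there are 396 − 255 = 141 growth rings.
The growth ring at the bark edge is 1889 CE, so the fire scar dates to 1889 − 141 = 1748 CE.

1748 CE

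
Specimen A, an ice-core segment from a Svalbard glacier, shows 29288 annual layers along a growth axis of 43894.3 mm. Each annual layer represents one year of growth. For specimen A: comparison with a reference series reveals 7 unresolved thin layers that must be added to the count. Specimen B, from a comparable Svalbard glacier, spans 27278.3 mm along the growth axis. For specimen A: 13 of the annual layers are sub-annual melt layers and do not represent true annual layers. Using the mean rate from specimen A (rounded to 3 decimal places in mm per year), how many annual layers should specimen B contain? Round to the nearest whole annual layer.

Specimen A: after corrections the count is 29288 − 13 + 7 = 29282 annual layers.
A: Extension rate ≈ 43894.3 / 29282 = 1.499 mm/yr.
B spans 27278.3 / 1.499 = 18197.67 years ≈ 18198 annual layers.

18198 annual layers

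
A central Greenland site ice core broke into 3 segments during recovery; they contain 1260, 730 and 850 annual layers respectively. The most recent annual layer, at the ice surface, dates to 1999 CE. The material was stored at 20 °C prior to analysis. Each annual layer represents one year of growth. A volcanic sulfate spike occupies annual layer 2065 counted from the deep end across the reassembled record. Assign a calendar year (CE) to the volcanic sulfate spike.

Total annual layers = 1260 + 730 + 850 = 2840.
2840 − 2065 = 775 annual layers lie beyond the volcanic sulfate spike toward the ice surface.
Counting back 775 years from 1999 CE places the volcanic sulfate spike in 1999 − 775 = 1224 CE.

1224 CE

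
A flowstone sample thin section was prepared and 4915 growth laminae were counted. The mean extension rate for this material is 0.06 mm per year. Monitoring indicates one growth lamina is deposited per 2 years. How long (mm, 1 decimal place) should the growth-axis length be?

At 2 years per growth lamina, 4915 × 2 = 9830 years.
Predicted length = 0.06 mm/year × 9830 years = 589.8 mm.

589.8 mm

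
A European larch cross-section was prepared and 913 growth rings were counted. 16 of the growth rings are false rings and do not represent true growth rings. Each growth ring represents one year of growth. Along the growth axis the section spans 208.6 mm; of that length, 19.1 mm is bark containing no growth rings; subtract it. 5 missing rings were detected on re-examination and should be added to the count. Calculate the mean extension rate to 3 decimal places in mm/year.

0.210 mm/year

After corrections the count is 913 − 16 + 5 = 902 growth rings.
Net length = 208.6 − 19.1 = 189.5 mm.
Extension rate ≈ 189.5 / 902 = 0.210 mm/year.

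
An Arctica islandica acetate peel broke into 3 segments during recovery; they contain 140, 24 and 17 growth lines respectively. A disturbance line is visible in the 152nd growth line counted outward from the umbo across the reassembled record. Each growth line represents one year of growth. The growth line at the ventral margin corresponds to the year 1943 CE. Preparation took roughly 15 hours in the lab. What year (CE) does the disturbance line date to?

1914 CE

Total growth lines = 140 + 24 + 17 = 181.
Between growth line 152 and the ventral margin there are 181 − 152 = 29 growth lines.
1943 − 29 = 1914 CE.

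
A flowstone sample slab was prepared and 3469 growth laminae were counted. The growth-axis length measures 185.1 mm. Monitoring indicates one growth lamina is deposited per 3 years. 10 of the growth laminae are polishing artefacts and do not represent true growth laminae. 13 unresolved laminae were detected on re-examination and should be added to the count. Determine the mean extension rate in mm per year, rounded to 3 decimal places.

After corrections the count is 3469 − 10 + 13 = 3472 growth laminae.
Multiplying by 3 years per growth lamina: 3472 × 3 = 10416 years.
Extension rate ≈ 185.1 / 10416 = 0.018 mm per year.

0.018 mm per year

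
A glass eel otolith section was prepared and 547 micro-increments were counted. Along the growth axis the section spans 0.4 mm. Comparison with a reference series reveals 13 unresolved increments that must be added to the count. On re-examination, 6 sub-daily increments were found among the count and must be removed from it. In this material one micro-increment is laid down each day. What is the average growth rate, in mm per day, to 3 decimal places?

0.001 mm per day

Adjusted count: 547 − 6 + 13 = 554 micro-increments.
0.4 mm over 554 days gives 0.4 / 554 ≈ 0.001 mm per day.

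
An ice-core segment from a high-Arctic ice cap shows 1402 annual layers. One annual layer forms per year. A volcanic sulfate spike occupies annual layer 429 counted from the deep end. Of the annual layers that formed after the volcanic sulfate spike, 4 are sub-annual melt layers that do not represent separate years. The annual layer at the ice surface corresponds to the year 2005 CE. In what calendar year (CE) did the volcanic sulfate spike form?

1036 CE

The volcanic sulfate spike sits at annual layer 429 from the deep end, so 1402 − 429 = 973 annual layers formed after it.
973 − 4 false = 969 true annual layers after the volcanic sulfate spike.
Counting back 969 years from 2005 CE places the volcanic sulfate spike in 2005 − 969 = 1036 CE.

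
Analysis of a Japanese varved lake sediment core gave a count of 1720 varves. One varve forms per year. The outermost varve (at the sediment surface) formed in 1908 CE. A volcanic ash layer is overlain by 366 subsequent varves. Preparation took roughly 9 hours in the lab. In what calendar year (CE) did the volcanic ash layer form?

1542 CE

There are 366 varves younger than the volcanic ash layer.
The varve at the sediment surface is 1908 CE, so the volcanic ash layer dates to 1908 − 366 = 1542 CE.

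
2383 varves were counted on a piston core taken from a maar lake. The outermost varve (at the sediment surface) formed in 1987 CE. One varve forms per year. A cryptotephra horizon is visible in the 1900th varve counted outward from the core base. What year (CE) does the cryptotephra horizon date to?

1504 CE

Between varve 1900 and the sediment surface there are 2383 − 1900 = 483 varves.
1987 − 483 = 1504 CE.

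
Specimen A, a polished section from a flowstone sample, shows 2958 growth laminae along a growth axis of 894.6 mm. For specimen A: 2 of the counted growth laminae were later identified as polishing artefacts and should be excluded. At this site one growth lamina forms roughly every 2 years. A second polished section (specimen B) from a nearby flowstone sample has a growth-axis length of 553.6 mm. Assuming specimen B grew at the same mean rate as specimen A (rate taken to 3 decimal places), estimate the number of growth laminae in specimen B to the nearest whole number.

Specimen A: true growth lamina count = 2958 − 2 = 2956.
Specimen A: at 2 years per growth lamina, 2956 × 2 = 5912 years.
A: 894.6 mm over 5912 years gives 894.6 / 5912 ≈ 0.151 mm/year.
Specimen B: 553.6 mm / 0.151 mm per year = 3666.23 years; at 2 years per growth lamina that is 3666.23 / 2 ≈ 1833 growth laminae.

1833 growth laminae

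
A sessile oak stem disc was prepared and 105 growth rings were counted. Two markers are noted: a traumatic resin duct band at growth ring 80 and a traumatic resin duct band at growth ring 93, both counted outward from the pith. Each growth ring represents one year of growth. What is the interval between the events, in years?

13 yr

93 − 80 = 13 growth rings lie between the two events.
That is 13 years at one growth ring per year.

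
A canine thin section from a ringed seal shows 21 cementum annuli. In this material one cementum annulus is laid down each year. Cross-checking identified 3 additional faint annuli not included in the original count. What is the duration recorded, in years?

24 years

Adjusted count: 21 + 3 = 24 cementum annuli.
At one cementum annulus per year, that is 24 years.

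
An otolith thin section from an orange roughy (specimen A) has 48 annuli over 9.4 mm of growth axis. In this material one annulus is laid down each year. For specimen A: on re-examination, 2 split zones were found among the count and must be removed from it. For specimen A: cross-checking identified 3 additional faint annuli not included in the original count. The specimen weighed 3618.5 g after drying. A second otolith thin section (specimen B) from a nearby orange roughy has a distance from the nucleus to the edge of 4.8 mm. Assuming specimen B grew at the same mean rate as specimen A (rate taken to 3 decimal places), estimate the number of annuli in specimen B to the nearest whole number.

Specimen A: true annulus count = 48 − 2 + 3 = 49.
A: 9.4 mm over 49 years gives 9.4 / 49 ≈ 0.192 mm/yr.
Specimen B: 4.8 mm / 0.192 mm per year = 25.00 years ≈ 25 annuli.

25 annuli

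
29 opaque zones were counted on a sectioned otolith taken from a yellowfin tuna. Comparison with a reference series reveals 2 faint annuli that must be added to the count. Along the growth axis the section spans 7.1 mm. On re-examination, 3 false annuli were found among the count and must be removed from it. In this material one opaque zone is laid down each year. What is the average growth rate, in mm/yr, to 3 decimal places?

0.254 mm/yr

After corrections the count is 29 − 3 + 2 = 28 opaque zones.
Extension rate ≈ 7.1 / 28 = 0.254 mm/yr.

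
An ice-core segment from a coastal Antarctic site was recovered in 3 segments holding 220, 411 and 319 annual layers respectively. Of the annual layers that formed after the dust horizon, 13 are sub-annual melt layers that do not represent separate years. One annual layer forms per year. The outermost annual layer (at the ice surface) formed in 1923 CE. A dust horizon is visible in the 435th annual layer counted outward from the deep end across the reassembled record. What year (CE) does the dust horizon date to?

Total annual layers = 220 + 411 + 319 = 950.
Between annual layer 435 and the ice surface there are 950 − 435 = 515 annual layers.
515 − 13 false = 502 true annual layers after the dust horizon.
1923 − 502 = 1421 CE.

1421 CE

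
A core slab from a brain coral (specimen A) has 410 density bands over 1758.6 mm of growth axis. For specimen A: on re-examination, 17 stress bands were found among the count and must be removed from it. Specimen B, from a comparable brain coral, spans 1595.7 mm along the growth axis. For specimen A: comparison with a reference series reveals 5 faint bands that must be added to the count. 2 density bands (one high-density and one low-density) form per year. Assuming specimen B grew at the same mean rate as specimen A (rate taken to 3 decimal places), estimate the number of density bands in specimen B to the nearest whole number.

361 density bands

Specimen A: correcting the raw count gives 410 − 17 + 5 = 398 true density bands.
Specimen A: dividing by 2 density bands per year: 398 / 2 = 199 years.
A: 1758.6 mm over 199 years gives 1758.6 / 199 ≈ 8.837 mm per year.
For B, 1595.7 / 8.837 = 180.57 years; at 2 density bands per year that is 180.57 × 2 ≈ 361 density bands.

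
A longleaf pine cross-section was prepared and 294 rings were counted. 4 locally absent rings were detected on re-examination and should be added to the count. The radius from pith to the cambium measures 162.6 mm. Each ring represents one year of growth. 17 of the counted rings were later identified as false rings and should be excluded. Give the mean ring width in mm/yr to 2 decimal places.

0.58 mm/yr

Correcting the raw count gives 294 − 17 + 4 = 281 true rings.
Mean rate = 162.6 mm / 281 years ≈ 0.58 mm/yr.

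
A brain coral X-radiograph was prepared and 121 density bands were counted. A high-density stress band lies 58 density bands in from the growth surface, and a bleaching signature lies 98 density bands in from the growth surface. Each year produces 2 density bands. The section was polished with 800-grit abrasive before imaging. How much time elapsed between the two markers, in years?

20 years

98 − 58 = 40 density bands lie between the two events.
Dividing by 2 density bands per year: 40 / 2 = 20 years.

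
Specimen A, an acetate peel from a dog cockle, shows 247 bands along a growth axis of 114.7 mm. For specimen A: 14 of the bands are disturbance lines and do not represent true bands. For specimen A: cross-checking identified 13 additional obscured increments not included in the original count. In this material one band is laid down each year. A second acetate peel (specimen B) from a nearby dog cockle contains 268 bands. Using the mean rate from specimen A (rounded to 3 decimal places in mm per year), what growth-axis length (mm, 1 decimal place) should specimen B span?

Specimen A: after corrections the count is 247 − 14 + 13 = 246 bands.
A: Extension rate ≈ 114.7 / 246 = 0.466 mm per year.
B's length ≈ 0.466 × 268 = 124.9 mm.

124.9 mm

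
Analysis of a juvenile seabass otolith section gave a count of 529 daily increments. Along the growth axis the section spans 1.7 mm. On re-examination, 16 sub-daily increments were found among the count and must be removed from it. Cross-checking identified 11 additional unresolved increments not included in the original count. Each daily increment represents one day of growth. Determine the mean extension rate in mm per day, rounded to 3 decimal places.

True daily increment count = 529 − 16 + 11 = 524.
Mean rate = 1.7 mm / 524 days ≈ 0.003 mm per day.

0.003 mm per day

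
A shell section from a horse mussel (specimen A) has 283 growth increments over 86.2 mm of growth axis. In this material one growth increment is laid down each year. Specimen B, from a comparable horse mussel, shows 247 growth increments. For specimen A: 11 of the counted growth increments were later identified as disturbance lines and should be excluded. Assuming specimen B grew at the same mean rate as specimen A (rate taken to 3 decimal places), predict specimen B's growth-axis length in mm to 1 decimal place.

Specimen A: correcting the raw count gives 283 − 11 = 272 true growth increments.
A: 86.2 mm over 272 years gives 86.2 / 272 ≈ 0.317 mm per year.
Length of B = 0.317 × 247 = 78.3 mm.

78.3 mm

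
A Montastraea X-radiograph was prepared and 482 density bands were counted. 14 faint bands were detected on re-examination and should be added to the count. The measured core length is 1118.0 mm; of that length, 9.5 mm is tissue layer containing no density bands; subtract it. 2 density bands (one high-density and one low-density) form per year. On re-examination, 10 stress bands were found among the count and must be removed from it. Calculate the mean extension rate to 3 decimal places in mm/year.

Adjusted count: 482 − 10 + 14 = 486 density bands.
Dividing by 2 density bands per year: 486 / 2 = 243 years.
The growth record spans 1118.0 − 9.5 = 1108.5 mm.
Extension rate ≈ 1108.5 / 243 = 4.562 mm/year.

4.562 mm/year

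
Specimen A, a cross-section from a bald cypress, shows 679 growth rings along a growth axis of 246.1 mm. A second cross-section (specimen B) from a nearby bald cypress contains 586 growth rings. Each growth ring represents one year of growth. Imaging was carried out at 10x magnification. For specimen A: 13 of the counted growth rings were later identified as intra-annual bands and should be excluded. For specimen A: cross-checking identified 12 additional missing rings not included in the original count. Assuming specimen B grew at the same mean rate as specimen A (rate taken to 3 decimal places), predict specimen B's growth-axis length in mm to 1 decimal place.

212.7 mm

Specimen A: adjusted count: 679 − 13 + 12 = 678 growth rings.
A: 246.1 mm over 678 years gives 246.1 / 678 ≈ 0.363 mm/year.
Length of B = 0.363 × 586 = 212.7 mm.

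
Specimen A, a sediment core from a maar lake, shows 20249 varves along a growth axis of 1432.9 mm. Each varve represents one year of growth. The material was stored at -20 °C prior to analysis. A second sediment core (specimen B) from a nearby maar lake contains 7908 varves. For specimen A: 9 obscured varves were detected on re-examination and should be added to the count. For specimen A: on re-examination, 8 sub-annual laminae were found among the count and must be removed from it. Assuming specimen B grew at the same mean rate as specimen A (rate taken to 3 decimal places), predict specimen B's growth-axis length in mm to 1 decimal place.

561.5 mm

Specimen A: correcting the raw count gives 20249 − 8 + 9 = 20250 true varves.
A: 1432.9 mm over 20250 years gives 1432.9 / 20250 ≈ 0.071 mm per year.
B's length ≈ 0.071 × 7908 = 561.5 mm.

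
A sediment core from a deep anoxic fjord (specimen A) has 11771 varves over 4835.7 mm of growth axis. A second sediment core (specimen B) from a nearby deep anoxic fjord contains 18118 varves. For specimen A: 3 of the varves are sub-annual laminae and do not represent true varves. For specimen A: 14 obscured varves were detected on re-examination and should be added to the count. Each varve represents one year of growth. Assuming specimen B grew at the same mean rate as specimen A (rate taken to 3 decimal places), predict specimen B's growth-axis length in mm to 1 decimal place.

7428.4 mm

Specimen A: adjusted count: 11771 − 3 + 14 = 11782 varves.
A: 4835.7 mm over 11782 years gives 4835.7 / 11782 ≈ 0.410 mm/year.
B's length ≈ 0.410 × 18118 = 7428.4 mm.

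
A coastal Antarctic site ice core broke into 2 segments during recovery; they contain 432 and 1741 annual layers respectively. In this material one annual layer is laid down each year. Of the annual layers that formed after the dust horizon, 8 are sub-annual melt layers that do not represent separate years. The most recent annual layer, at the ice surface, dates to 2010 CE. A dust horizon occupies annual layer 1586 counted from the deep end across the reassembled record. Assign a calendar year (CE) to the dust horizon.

Total annual layers = 432 + 1741 = 2173.
The dust horizon sits at annual layer 1586 from the deep end, so 2173 − 1586 = 587 annual layers formed after it.
Excluding 8 false annual layers: 587 − 8 = 579.
Counting back 579 years from 2010 CE places the dust horizon in 2010 − 579 = 1431 CE.

1431 CE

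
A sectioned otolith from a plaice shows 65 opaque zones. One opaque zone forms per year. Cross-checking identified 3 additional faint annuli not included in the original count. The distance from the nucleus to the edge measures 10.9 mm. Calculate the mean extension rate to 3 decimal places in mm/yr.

0.160 mm/yr

True opaque zone count = 65 + 3 = 68.
Mean rate = 10.9 mm / 68 years ≈ 0.160 mm/yr.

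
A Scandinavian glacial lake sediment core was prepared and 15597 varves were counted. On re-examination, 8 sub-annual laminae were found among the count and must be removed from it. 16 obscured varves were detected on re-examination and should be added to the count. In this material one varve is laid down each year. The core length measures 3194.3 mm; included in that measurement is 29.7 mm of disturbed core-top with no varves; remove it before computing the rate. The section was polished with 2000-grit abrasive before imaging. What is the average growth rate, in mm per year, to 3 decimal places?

After corrections the count is 15597 − 8 + 16 = 15605 varves.
Net length = 3194.3 − 29.7 = 3164.6 mm.
Extension rate ≈ 3164.6 / 15605 = 0.203 mm per year.

0.203 mm per year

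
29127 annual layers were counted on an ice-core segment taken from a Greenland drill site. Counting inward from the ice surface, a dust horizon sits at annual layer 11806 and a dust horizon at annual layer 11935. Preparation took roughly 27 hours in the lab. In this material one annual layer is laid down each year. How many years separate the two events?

129 years

11935 − 11806 = 129 annual layers lie between the two events.
One annual layer per year makes the interval 129 years.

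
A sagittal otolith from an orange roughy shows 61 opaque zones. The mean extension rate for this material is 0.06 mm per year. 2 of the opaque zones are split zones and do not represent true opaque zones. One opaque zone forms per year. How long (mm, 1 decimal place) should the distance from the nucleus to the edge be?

After corrections the count is 61 − 2 = 59 opaque zones.
Predicted length = 0.06 mm/year × 59 years = 3.5 mm.

3.5 mm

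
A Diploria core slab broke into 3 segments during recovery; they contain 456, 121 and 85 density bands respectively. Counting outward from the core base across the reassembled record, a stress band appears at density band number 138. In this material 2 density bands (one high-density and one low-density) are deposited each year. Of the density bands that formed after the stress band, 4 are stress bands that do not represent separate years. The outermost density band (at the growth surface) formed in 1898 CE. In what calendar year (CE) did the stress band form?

Total density bands = 456 + 121 + 85 = 662.
The stress band sits at density band 138 from the core base, so 662 − 138 = 524 density bands formed after it.
524 − 4 false = 520 true density bands after the stress band.
520 density bands at 2 per year is 520 / 2 = 260 years.
Counting back 260 years from 1898 CE places the stress band in 1898 − 260 = 1638 CE.

1638 CE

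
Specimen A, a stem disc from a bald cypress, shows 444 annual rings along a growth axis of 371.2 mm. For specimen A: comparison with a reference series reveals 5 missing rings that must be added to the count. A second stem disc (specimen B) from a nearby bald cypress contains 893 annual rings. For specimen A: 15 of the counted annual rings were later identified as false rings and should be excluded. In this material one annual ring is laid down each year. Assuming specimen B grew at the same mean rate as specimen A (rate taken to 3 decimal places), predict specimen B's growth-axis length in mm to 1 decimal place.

Specimen A: after corrections the count is 444 − 15 + 5 = 434 annual rings.
A: 371.2 mm over 434 years gives 371.2 / 434 ≈ 0.855 mm per year.
For B, 0.855 mm/year × 893 years = 763.5 mm.

763.5 mm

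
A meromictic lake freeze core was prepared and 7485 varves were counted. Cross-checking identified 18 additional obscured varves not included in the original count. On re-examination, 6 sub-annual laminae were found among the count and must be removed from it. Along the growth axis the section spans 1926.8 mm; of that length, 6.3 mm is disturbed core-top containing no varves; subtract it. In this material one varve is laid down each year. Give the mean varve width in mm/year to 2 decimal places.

0.26 mm/year

True varve count = 7485 − 6 + 18 = 7497.
Net length = 1926.8 − 6.3 = 1920.5 mm.
Mean rate = 1920.5 mm / 7497 years ≈ 0.26 mm/year.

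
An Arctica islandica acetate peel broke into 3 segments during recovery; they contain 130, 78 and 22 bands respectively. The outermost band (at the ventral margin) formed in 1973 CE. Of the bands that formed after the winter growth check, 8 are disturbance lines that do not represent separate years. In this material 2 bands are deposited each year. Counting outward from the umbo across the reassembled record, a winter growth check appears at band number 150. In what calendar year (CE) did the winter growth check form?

1937 CE

Total bands = 130 + 78 + 22 = 230.
230 − 150 = 80 bands lie beyond the winter growth check toward the ventral margin.
Removing the 8 false bands leaves 80 − 8 = 72 true bands beyond the winter growth check.
With 2 bands per year, 72 / 2 = 36 years.
The band at the ventral margin is 1973 CE, so the winter growth check dates to 1973 − 36 = 1937 CE.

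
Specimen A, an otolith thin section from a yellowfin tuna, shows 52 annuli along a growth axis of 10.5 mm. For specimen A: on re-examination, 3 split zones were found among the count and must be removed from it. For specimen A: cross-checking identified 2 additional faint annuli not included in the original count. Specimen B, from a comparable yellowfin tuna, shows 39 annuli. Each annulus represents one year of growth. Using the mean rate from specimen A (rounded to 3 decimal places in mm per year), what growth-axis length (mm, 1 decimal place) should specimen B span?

Specimen A: after corrections the count is 52 − 3 + 2 = 51 annuli.
A: Extension rate ≈ 10.5 / 51 = 0.206 mm/yr.
For B, 0.206 mm/year × 39 years = 8.0 mm.

8.0 mm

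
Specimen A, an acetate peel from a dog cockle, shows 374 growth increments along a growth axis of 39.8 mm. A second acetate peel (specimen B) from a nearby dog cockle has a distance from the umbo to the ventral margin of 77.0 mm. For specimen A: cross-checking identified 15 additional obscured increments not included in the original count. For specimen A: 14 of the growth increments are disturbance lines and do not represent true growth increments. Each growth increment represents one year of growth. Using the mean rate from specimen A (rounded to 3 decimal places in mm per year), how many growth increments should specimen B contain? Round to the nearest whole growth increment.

Specimen A: adjusted count: 374 − 14 + 15 = 375 growth increments.
A: Mean rate = 39.8 mm / 375 years ≈ 0.106 mm/yr.
Specimen B: 77.0 mm / 0.106 mm per year = 726.42 years ≈ 726 growth increments.

726 growth increments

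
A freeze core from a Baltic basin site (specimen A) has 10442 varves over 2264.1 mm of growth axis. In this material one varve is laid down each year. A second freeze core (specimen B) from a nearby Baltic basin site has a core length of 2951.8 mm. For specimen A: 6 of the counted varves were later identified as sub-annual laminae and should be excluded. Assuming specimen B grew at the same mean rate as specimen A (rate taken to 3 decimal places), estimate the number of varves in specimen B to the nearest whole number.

Specimen A: true varve count = 10442 − 6 = 10436.
A: Mean rate = 2264.1 mm / 10436 years ≈ 0.217 mm/yr.
Specimen B: 2951.8 mm / 0.217 mm per year = 13602.76 years ≈ 13603 varves.

13603 varves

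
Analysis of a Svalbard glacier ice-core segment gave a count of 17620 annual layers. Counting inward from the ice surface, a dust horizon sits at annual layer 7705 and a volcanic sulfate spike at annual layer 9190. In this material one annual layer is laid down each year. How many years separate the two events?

1485 years

9190 − 7705 = 1485 annual layers lie between the two events.
That is 1485 years at one annual layer per year.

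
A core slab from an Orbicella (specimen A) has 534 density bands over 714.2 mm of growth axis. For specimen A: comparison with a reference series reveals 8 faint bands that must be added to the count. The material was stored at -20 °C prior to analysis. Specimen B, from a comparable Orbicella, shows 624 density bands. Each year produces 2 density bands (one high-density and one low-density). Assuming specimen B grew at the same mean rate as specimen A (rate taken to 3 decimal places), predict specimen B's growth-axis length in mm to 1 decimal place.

Specimen A: correcting the raw count gives 534 + 8 = 542 true density bands.
Specimen A: 542 density bands at 2 per year is 542 / 2 = 271 years.
A: Extension rate ≈ 714.2 / 271 = 2.635 mm/year.
Specimen B: with 2 density bands per year, 624 / 2 = 312 years. Length of B = 2.635 × 312 = 822.1 mm.

822.1 mm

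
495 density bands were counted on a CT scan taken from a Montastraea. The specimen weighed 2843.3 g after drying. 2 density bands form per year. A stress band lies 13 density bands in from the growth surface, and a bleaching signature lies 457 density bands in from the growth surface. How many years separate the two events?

Separation: 457 − 13 = 444 density bands.
444 density bands at 2 per year is 444 / 2 = 222 years.

222 yr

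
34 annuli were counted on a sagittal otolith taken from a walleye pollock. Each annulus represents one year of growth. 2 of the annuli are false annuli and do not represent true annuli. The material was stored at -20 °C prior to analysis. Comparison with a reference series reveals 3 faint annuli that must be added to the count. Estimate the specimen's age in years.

35 years

Adjusted count: 34 − 2 + 3 = 35 annuli.
One annulus per year makes the duration 35 years.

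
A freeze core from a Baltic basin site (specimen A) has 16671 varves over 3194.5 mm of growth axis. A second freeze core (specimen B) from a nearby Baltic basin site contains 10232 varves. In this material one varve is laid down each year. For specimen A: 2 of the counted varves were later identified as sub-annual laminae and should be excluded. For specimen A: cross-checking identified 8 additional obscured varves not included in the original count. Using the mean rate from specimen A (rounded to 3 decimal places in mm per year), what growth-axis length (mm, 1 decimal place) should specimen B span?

1964.5 mm

Specimen A: adjusted count: 16671 − 2 + 8 = 16677 varves.
A: 3194.5 mm over 16677 years gives 3194.5 / 16677 ≈ 0.192 mm/year.
For B, 0.192 mm/year × 10232 years = 1964.5 mm.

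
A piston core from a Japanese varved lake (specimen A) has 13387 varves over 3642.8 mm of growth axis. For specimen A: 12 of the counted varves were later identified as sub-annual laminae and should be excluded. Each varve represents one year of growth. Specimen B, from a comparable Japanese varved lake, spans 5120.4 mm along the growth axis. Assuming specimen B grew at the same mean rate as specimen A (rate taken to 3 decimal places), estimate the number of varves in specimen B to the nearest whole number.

Specimen A: adjusted count: 13387 − 12 = 13375 varves.
A: Extension rate ≈ 3642.8 / 13375 = 0.272 mm per year.
Specimen B: 5120.4 mm / 0.272 mm per year = 18825.00 years ≈ 18825 varves.

18825 varves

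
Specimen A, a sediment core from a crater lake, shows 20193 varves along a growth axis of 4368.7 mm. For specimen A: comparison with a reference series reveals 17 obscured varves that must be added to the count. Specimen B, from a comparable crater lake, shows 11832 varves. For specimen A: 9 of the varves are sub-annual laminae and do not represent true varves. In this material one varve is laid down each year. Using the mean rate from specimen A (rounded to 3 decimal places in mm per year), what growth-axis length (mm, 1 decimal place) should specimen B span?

Specimen A: after corrections the count is 20193 − 9 + 17 = 20201 varves.
A: Extension rate ≈ 4368.7 / 20201 = 0.216 mm per year.
For B, 0.216 mm/year × 11832 years = 2555.7 mm.

2555.7 mm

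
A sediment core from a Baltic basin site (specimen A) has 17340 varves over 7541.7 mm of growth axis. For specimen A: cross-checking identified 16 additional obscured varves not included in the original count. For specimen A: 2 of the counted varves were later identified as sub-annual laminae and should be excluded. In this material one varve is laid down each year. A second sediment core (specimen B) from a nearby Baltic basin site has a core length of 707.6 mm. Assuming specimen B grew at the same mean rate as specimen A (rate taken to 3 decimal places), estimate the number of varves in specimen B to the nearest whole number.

Specimen A: after corrections the count is 17340 − 2 + 16 = 17354 varves.
A: Mean rate = 7541.7 mm / 17354 years ≈ 0.435 mm/year.
Specimen B: 707.6 mm / 0.435 mm per year = 1626.67 years ≈ 1627 varves.

1627 varves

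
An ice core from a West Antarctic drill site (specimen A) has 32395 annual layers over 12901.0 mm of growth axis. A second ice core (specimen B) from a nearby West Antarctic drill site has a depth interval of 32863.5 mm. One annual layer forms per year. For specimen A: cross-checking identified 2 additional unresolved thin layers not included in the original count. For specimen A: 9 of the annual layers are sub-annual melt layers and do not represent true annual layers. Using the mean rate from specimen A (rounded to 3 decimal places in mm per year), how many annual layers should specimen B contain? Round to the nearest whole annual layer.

Specimen A: after corrections the count is 32395 − 9 + 2 = 32388 annual layers.
A: 12901.0 mm over 32388 years gives 12901.0 / 32388 ≈ 0.398 mm/yr.
Specimen B: 32863.5 mm / 0.398 mm per year = 82571.61 years ≈ 82572 annual layers.

82572 annual layers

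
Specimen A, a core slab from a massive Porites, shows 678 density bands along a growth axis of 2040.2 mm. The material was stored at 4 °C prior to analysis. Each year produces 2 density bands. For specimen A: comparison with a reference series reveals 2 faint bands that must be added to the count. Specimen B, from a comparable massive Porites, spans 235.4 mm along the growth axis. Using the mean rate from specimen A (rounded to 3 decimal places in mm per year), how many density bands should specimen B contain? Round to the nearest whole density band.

78 density bands

Specimen A: adjusted count: 678 + 2 = 680 density bands.
Specimen A: dividing by 2 density bands per year: 680 / 2 = 340 years.
A: Mean rate = 2040.2 mm / 340 years ≈ 6.001 mm/yr.
For B, 235.4 / 6.001 = 39.23 years; at 2 density bands per year that is 39.23 × 2 ≈ 78 density bands.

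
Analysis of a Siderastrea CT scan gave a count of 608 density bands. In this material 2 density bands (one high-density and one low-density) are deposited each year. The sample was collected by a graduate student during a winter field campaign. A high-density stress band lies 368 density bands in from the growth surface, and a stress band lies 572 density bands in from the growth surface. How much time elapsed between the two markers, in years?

102 years

Separation: 572 − 368 = 204 density bands.
With 2 density bands per year, 204 / 2 = 102 years.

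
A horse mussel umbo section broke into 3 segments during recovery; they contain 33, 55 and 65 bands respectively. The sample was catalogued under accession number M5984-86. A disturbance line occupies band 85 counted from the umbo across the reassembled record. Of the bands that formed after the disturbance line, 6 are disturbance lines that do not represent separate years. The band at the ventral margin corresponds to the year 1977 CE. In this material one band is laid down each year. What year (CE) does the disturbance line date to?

Total bands = 33 + 55 + 65 = 153.
Between band 85 and the ventral margin there are 153 − 85 = 68 bands.
Excluding 6 false bands: 68 − 6 = 62.
The band at the ventral margin is 1977 CE, so the disturbance line dates to 1977 − 62 = 1915 CE.

1915 CE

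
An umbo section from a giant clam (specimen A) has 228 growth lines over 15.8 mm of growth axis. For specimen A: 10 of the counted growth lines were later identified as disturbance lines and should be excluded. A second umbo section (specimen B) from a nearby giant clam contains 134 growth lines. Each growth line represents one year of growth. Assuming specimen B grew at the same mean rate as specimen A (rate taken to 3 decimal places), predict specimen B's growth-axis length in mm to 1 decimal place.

Specimen A: correcting the raw count gives 228 − 10 = 218 true growth lines.
A: Mean rate = 15.8 mm / 218 years ≈ 0.072 mm/year.
Length of B = 0.072 × 134 = 9.6 mm.

9.6 mm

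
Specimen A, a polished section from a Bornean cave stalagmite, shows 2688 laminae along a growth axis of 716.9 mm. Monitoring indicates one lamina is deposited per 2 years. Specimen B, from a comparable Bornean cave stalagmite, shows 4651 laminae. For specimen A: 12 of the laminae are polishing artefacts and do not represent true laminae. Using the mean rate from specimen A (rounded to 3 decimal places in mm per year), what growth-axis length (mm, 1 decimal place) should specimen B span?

1246.5 mm

Specimen A: adjusted count: 2688 − 12 = 2676 laminae.
Specimen A: 2676 laminae at 2 years each span 2676 × 2 = 5352 years.
A: 716.9 mm over 5352 years gives 716.9 / 5352 ≈ 0.134 mm per year.
Specimen B: 4651 laminae at 2 years each span 4651 × 2 = 9302 years. Length of B = 0.134 × 9302 = 1246.5 mm.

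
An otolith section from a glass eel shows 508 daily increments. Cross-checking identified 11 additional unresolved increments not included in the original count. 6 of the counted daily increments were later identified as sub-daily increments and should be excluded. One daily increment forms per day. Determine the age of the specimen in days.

True daily increment count = 508 − 6 + 11 = 513.
At one daily increment per day, that is 513 days.

513 days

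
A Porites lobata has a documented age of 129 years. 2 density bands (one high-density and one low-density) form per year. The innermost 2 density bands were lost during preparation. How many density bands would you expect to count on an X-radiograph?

256 density bands

Expected density bands: 129 × 2 = 258.
Less the 2 uncaptured density bands: 258 − 2 = 256.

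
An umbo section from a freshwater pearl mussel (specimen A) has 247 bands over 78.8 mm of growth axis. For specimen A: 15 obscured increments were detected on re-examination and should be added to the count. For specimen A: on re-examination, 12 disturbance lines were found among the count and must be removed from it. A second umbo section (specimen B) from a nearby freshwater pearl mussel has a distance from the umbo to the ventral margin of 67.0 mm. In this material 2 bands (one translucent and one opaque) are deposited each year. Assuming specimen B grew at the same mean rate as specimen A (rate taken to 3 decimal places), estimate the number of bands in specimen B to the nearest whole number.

Specimen A: adjusted count: 247 − 12 + 15 = 250 bands.
Specimen A: dividing by 2 bands per year: 250 / 2 = 125 years.
A: 78.8 mm over 125 years gives 78.8 / 125 ≈ 0.630 mm/yr.
For B, 67.0 / 0.630 = 106.35 years; at 2 bands per year that is 106.35 × 2 ≈ 213 bands.

213 bands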